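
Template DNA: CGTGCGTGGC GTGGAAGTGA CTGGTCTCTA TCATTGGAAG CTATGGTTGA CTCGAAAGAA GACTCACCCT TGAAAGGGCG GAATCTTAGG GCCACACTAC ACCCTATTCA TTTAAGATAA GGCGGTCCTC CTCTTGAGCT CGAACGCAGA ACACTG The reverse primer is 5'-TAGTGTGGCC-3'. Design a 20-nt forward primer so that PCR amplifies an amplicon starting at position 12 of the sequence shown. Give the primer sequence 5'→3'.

5'-TGGAAGTGACTGGTCTCTAT-3'

The reverse primer's reverse complement GGCCACACTA matches the template at positions 90–99; the product starts at position 12.
The forward primer is identical to the top strand over positions 12–31: TGGAAGTGACTGGTCTCTAT.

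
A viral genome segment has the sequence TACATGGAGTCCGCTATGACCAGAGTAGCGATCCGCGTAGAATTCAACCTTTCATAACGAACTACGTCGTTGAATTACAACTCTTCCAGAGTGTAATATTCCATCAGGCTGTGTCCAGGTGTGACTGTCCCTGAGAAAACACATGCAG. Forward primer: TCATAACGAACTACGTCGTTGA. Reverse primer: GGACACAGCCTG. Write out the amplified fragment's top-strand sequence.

Scanning the template, TCATAACGAACTACGTCGTTGA occurs at positions 52–73; this primer anneals to the bottom strand there with its 3' end pointing downstream.
The reverse primer's reverse complement is CAGGCTGTGTCC, which matches the template at positions 105–116.
The product is the template from position 52 through 116 (65 bp).

5'-TCATAACGAACTACGTCGTTGAATTACAACTCTTCCAGAGTGTAATATTCCATCAGGCTGTGTCC-3'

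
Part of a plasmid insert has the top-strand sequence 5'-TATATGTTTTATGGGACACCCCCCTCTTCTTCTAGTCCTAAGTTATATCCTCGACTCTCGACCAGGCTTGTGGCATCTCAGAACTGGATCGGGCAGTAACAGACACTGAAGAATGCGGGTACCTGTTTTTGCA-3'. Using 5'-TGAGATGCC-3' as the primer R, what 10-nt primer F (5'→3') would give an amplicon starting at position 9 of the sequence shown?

The reverse primer's reverse complement GGCATCTCA matches the template at positions 72–80; the product starts at position 9.
The forward primer is identical to the top strand over positions 9–18: TTATGGGACA.

5'-TTATGGGACA-3'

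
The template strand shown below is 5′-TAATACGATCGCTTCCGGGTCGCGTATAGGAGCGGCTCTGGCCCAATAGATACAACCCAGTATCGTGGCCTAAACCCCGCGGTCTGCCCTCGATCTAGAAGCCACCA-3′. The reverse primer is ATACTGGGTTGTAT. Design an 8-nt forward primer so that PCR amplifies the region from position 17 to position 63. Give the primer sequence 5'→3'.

The reverse primer's reverse complement ATACAACCCAGTAT matches the template at positions 50–63; the product starts at position 17.
The forward primer is identical to the top strand over positions 17–24: GGGTCGCG.

5'-GGGTCGCG-3'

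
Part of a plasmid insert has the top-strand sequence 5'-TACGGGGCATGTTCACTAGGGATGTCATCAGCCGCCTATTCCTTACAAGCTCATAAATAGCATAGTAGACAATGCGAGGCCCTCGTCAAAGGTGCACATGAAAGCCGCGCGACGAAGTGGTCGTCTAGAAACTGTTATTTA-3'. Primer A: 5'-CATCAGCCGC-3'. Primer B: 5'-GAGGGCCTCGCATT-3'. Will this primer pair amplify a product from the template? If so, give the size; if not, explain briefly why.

Primer A (CATCAGCCGC) matches the top strand at positions 26–35; it acts as a forward primer.
Primer B's reverse complement is AATGCGAGGCCCTC, matching the top strand at positions 71–84; it acts as a reverse primer.
The 3' ends face each other across positions 26–84, giving a 59 bp product.

Yes — a 59 bp product.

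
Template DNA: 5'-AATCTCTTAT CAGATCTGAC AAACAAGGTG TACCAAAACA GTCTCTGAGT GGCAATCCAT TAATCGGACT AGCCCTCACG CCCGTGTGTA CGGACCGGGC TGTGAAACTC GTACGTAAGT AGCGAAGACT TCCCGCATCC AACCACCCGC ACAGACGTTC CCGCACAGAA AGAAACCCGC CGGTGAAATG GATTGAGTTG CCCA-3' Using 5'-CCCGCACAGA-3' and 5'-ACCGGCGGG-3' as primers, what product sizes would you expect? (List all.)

The forward primer CCCGCACAGA matches the top strand at positions 146–155, 160–169.
The reverse primer's reverse complement is CCCGCCGGT, matching at positions 176–184.
Each forward site pairs with the reverse site to give a product ending at position 184: sizes 39, 25 bp.

39 bp, 25 bp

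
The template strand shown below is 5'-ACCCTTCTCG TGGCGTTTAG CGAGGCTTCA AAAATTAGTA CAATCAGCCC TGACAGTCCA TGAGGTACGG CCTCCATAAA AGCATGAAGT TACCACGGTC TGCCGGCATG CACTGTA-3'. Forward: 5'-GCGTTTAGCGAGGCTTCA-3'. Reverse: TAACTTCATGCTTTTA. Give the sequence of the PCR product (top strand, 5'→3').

5'-GCGTTTAGCGAGGCTTCAAAAATTAGTACAATCAGCCCTGACAGTCCATGAGGTACGGCCTCCATAAAAGCATGAAGTTA-3'

Scanning the template, GCGTTTAGCGAGGCTTCA occurs at positions 13–30; this primer anneals to the bottom strand there with its 3' end pointing downstream.
Reverse complement of the reverse primer: TAAAAGCATGAAGTTA. This occurs on the top strand at positions 77–92.
The product is the template from position 13 through 92 (80 bp).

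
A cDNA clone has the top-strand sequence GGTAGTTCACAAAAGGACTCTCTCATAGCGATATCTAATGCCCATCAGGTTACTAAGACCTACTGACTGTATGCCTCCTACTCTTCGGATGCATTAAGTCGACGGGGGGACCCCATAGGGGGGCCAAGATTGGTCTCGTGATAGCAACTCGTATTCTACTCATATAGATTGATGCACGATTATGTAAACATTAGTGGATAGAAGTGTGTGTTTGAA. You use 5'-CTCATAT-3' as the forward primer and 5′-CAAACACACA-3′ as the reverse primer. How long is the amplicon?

56 bp

The forward primer matches the template at positions 159–165.
Taking the reverse complement of CAAACACACA gives TGTGTGTTTG, found at positions 205–214 on the template; the primer anneals here to the top strand with its 3' end pointing upstream.
The product runs from position 159 to position 214, so its length is 214 − 159 + 1 = 56 bp.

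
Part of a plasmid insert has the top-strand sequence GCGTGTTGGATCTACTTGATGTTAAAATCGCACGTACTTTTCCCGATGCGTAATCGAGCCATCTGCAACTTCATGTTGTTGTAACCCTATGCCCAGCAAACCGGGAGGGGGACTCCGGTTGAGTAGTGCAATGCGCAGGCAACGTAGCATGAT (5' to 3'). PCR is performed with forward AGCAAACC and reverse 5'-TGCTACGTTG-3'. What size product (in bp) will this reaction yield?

The forward primer matches the template at positions 95–102.
The reverse primer's reverse complement is CAACGTAGCA, which matches the template at positions 140–149.
The product runs from position 95 to position 149, so its length is 149 − 95 + 1 = 55 bp.

55 bp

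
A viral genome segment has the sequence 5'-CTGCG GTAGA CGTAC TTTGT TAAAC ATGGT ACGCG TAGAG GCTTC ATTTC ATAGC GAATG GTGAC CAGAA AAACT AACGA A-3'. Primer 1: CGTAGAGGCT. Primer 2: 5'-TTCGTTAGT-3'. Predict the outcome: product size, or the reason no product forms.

Primer 1 (CGTAGAGGCT) matches the top strand at positions 34–43; it acts as a forward primer.
Primer 2's reverse complement is ACTAACGAA, matching the top strand at positions 73–81; it acts as a reverse primer.
The 3' ends face each other across positions 34–81, giving a 48 bp product.

Yes — a 48 bp product.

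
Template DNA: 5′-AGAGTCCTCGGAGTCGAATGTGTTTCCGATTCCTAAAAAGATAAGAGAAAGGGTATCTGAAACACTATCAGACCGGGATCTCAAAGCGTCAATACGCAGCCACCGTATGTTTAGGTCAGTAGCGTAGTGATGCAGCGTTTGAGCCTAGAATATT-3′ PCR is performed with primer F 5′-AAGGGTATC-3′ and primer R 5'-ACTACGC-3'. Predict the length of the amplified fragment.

Forward primer AAGGGTATC is found on the top strand at positions 49–57.
Taking the reverse complement of ACTACGC gives GCGTAGT, found at positions 122–128 on the template; the primer anneals here to the top strand with its 3' end pointing upstream.
Amplicon spans positions 49–128: 80 bp.

80 bp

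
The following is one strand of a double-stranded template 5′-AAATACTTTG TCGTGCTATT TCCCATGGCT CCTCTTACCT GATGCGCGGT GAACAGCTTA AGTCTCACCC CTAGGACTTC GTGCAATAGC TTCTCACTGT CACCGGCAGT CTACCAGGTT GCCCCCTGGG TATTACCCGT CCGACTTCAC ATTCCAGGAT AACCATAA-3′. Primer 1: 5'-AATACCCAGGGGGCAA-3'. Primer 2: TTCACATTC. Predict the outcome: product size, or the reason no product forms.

Primer 1 (AATACCCAGGGGGCAA) has reverse complement TTGCCCCCTGGGTATT, which matches the top strand at positions 119–134; primer 1 anneals to the top strand there with its 3' end pointing upstream toward position 119.
Primer 2 (TTCACATTC) matches the top strand directly at positions 146–154; it anneals to the bottom strand with its 3' end pointing downstream toward position 154.
The 3' ends diverge (primer 1 extends toward position 1, primer 2 toward position 168), so the primers never converge on a shared product.

No product — the primers' 3' ends point away from each other.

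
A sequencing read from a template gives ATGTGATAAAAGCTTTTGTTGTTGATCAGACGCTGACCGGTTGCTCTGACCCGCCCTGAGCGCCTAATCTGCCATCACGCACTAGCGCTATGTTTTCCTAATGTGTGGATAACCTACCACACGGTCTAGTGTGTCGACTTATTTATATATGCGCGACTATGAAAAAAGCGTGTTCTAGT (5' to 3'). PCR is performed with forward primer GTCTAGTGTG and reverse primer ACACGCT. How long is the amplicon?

50 bp

Scanning the template, GTCTAGTGTG occurs at positions 124–133; this primer anneals to the bottom strand there with its 3' end pointing downstream.
Reverse complement of the reverse primer: AGCGTGT. This occurs on the top strand at positions 167–173.
Product length = (reverse-primer end) − (forward-primer start) + 1 = 173 − 124 + 1 = 50 bp.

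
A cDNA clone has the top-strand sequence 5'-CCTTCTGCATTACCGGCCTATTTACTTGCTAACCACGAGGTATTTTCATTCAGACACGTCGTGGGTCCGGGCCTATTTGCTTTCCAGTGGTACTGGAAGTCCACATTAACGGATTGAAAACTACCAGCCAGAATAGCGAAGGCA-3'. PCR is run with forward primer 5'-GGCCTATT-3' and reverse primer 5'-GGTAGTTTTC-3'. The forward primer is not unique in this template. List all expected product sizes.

The forward primer GGCCTATT matches the top strand at positions 15–22, 70–77.
The reverse primer's reverse complement is GAAAACTACC, matching at positions 116–125.
Each forward site pairs with the reverse site to give a product ending at position 125: sizes 111, 56 bp.

111 bp, 56 bp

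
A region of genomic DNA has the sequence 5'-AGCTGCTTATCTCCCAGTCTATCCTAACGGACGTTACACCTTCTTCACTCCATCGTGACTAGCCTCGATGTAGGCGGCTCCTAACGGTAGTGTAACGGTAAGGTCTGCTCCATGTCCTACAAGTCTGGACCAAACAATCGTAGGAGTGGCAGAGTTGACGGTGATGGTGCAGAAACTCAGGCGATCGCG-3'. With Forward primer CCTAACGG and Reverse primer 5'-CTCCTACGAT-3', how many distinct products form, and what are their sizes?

Two products: 124 bp, 67 bp

The forward primer CCTAACGG matches the top strand at positions 23–30, 80–87.
The reverse primer's reverse complement is ATCGTAGGAG, matching at positions 137–146.
Each forward site pairs with the reverse site to give a product ending at position 146: sizes 124, 67 bp.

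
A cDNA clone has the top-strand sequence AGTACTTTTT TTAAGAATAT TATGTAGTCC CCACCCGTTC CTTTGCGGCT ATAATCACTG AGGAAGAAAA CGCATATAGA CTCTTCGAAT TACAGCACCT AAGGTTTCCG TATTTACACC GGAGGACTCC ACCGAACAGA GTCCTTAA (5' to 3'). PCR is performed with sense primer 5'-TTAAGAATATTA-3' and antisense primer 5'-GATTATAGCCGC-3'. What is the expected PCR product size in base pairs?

46 bp

The forward primer matches the template at positions 11–22.
The reverse primer's reverse complement is GCGGCTATAATC, which matches the template at positions 45–56.
Amplicon spans positions 11–56: 46 bp.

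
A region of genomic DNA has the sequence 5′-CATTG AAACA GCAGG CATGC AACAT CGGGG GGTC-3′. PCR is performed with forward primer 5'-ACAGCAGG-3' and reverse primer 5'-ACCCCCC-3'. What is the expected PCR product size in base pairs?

26 bp

Scanning the template, ACAGCAGG occurs at positions 8–15; this primer anneals to the bottom strand there with its 3' end pointing downstream.
The reverse primer's reverse complement is GGGGGGT, which matches the template at positions 27–33.
Amplicon spans positions 8–33: 26 bp.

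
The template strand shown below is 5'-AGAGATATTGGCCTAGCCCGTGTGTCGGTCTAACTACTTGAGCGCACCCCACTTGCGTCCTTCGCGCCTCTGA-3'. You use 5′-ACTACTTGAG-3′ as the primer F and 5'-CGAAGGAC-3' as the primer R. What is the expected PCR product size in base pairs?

32 bp

The forward primer matches the template at positions 33–42.
Reverse complement of the reverse primer: GTCCTTCG. This occurs on the top strand at positions 57–64.
Product length = (reverse-primer end) − (forward-primer start) + 1 = 64 − 33 + 1 = 32 bp.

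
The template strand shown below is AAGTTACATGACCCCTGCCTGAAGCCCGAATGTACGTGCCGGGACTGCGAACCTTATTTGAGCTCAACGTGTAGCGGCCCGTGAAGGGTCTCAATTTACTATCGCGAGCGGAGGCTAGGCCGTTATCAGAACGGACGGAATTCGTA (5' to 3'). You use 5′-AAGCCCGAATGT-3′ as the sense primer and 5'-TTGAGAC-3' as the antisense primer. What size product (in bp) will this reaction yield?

The forward primer matches the template at positions 22–33.
Taking the reverse complement of TTGAGAC gives GTCTCAA, found at positions 88–94 on the template; the primer anneals here to the top strand with its 3' end pointing upstream.
Amplicon spans positions 22–94: 73 bp.

73 bp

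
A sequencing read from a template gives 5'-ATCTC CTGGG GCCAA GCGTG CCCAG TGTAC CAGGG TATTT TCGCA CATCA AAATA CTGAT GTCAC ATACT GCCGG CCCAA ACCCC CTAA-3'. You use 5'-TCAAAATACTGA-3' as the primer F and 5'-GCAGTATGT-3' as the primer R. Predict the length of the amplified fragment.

Scanning the template, TCAAAATACTGA occurs at positions 48–59; this primer anneals to the bottom strand there with its 3' end pointing downstream.
Taking the reverse complement of GCAGTATGT gives ACATACTGC, found at positions 64–72 on the template; the primer anneals here to the top strand with its 3' end pointing upstream.
The product runs from position 48 to position 72, so its length is 72 − 48 + 1 = 25 bp.

25 bp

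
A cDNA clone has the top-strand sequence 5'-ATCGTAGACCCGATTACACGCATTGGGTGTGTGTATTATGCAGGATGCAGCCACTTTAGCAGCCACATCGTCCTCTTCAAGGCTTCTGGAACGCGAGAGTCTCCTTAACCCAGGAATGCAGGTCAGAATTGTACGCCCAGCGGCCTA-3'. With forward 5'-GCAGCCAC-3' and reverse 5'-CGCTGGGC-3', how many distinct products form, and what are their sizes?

The forward primer GCAGCCAC matches the top strand at positions 47–54, 59–66.
The reverse primer's reverse complement is GCCCAGCG, matching at positions 135–142.
Each forward site pairs with the reverse site to give a product ending at position 142: sizes 96, 84 bp.

Two products: 96 bp, 84 bp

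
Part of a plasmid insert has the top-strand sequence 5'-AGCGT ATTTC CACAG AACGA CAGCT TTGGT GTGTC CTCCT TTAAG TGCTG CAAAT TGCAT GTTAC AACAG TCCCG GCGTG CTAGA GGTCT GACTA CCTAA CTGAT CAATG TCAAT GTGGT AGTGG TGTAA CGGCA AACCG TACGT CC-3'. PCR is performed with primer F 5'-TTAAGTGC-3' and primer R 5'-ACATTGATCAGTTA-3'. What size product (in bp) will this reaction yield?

71 bp

Scanning the template, TTAAGTGC occurs at positions 41–48; this primer anneals to the bottom strand there with its 3' end pointing downstream.
Reverse complement of the reverse primer: TAACTGATCAATGT. This occurs on the top strand at positions 98–111.
Amplicon spans positions 41–111: 71 bp.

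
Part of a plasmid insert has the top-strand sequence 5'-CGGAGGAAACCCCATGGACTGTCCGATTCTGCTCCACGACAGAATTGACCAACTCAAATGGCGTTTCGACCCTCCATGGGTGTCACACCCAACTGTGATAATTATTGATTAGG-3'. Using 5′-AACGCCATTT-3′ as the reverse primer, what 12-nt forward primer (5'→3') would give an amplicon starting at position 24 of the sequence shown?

5'-CGATTCTGCTCC-3'

The reverse primer's reverse complement AAATGGCGTT matches the template at positions 56–65; the product starts at position 24.
The forward primer is identical to the top strand over positions 24–35: CGATTCTGCTCC.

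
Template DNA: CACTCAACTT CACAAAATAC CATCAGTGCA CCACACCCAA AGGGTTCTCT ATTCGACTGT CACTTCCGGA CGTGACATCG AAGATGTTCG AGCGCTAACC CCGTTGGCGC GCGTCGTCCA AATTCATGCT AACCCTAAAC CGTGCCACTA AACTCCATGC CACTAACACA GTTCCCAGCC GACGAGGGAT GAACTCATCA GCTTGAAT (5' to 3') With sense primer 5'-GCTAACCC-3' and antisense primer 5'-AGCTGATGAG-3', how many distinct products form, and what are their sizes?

Two products: 110 bp, 76 bp

The forward primer GCTAACCC matches the top strand at positions 94–101, 128–135.
The reverse primer's reverse complement is CTCATCAGCT, matching at positions 194–203.
Each forward site pairs with the reverse site to give a product ending at position 203: sizes 110, 76 bp.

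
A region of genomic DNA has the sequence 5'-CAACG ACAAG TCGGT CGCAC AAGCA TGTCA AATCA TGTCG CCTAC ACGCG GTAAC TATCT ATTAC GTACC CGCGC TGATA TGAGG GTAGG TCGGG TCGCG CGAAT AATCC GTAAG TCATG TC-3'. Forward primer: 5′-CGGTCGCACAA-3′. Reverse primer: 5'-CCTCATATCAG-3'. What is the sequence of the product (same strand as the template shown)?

5'-CGGTCGCACAAGCATGTCAAATCATGTCGCCTACACGCGGTAACTATCTATTACGTACCCGCGCTGATATGAGG-3'

The forward primer matches the template at positions 12–22.
The reverse primer's reverse complement is CTGATATGAGG, which matches the template at positions 75–85.
The product is the template from position 12 through 85 (74 bp).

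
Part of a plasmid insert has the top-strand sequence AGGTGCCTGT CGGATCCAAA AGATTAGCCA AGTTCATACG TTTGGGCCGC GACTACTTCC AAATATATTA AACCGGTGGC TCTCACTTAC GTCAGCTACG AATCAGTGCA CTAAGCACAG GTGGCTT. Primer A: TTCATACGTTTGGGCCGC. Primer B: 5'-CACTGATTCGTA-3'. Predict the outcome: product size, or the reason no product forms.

Primer A (TTCATACGTTTGGGCCGC) matches the top strand at positions 33–50; it acts as a forward primer.
Primer B's reverse complement is TACGAATCAGTG, matching the top strand at positions 97–108; it acts as a reverse primer.
The 3' ends face each other across positions 33–108, giving a 76 bp product.

Yes — a 76 bp product.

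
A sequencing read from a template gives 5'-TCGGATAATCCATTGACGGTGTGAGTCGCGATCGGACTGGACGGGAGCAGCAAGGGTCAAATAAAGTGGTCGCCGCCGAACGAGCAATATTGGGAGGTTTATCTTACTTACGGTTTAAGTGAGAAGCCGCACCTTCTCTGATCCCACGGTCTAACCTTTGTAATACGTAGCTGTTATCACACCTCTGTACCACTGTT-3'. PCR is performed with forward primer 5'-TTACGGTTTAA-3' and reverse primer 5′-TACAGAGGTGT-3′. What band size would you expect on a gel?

Scanning the template, TTACGGTTTAA occurs at positions 108–118; this primer anneals to the bottom strand there with its 3' end pointing downstream.
Reverse complement of the reverse primer: ACACCTCTGTA. This occurs on the top strand at positions 179–189.
Product length = (reverse-primer end) − (forward-primer start) + 1 = 189 − 108 + 1 = 82 bp.

82 bp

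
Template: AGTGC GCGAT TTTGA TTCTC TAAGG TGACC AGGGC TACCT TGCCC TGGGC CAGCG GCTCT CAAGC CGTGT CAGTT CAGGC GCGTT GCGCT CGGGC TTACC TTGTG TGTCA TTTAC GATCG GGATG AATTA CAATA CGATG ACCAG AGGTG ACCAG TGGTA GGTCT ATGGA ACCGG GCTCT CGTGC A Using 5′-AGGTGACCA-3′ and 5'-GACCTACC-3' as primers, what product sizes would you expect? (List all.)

142 bp, 19 bp

The forward primer AGGTGACCA matches the top strand at positions 23–31, 146–154.
The reverse primer's reverse complement is GGTAGGTC, matching at positions 157–164.
Each forward site pairs with the reverse site to give a product ending at position 164: sizes 142, 19 bp.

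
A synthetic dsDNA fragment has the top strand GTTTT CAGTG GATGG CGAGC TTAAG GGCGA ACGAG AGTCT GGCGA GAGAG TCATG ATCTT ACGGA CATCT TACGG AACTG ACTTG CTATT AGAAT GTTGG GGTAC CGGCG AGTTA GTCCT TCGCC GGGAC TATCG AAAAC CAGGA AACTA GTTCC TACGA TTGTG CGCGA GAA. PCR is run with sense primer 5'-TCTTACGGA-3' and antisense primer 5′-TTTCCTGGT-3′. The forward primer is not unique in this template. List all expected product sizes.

The forward primer TCTTACGGA matches the top strand at positions 57–65, 68–76.
The reverse primer's reverse complement is ACCAGGAAA, matching at positions 139–147.
Each forward site pairs with the reverse site to give a product ending at position 147: sizes 91, 80 bp.

91 bp, 80 bp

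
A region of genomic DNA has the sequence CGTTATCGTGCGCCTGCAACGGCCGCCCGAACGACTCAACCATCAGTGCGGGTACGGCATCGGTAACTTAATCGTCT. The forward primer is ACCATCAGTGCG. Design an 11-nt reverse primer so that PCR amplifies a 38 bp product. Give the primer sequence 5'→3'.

5'-GACGATTAAGT-3'

The forward primer binds at positions 39–50, so a 38 bp product ends at position 39 + 38 − 1 = 76.
The reverse primer anneals to the top strand over positions 66–76, i.e. to ACTTAATCGTC.
Its sequence written 5'→3' is the reverse complement: GACGATTAAGT.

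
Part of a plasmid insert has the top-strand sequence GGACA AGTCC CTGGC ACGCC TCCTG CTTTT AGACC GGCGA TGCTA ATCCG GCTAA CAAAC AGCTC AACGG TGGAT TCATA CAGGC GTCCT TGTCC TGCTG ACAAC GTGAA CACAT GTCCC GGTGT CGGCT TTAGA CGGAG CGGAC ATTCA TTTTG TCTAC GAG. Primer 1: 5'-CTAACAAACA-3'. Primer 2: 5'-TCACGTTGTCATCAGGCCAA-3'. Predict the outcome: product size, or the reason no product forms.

Primer 2 (TCACGTTGTCATCAGGCCAA) does not match the top strand, and its reverse complement TTGGCCTGATGACAACGTGA does not match either.
With no annealing site for primer 2, no amplification occurs.

No product — primer 2 has no binding site in the template.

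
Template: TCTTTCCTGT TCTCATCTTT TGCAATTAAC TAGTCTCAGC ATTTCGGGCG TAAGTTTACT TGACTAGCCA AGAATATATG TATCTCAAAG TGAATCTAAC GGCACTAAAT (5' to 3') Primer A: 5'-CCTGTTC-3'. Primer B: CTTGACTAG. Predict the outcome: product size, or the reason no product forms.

Primer A (CCTGTTC) matches the top strand at positions 6–12 (3' end points downstream).
Primer B (CTTGACTAG) also matches the top strand directly, at positions 59–67 — its reverse complement CTAGTCAAG is not present.
Both primers anneal to the bottom strand with 3' ends pointing the same way, so neither can prime synthesis back toward the other.

No product — both primers anneal to the same strand and extend in the same direction.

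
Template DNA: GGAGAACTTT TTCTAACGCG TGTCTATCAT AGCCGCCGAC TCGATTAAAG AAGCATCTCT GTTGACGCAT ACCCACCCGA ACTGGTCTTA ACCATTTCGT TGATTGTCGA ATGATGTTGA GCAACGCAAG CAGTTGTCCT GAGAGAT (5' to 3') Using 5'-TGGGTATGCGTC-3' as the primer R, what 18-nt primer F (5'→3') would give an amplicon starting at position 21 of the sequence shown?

The reverse primer's reverse complement GACGCATACCCA matches the template at positions 64–75; the product starts at position 21.
The forward primer is identical to the top strand over positions 21–38: TGTCTATCATAGCCGCCG.

5'-TGTCTATCATAGCCGCCG-3'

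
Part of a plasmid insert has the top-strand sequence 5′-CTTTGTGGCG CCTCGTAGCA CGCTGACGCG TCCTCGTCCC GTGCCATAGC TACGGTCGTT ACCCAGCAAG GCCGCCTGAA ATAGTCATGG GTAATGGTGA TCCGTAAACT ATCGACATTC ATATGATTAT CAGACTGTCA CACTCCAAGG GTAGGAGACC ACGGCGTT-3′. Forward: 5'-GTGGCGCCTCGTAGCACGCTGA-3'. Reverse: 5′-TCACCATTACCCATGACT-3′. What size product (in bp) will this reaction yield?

The forward primer matches the template at positions 5–26.
Reverse complement of the reverse primer: AGTCATGGGTAATGGTGA. This occurs on the top strand at positions 83–100.
The product runs from position 5 to position 100, so its length is 100 − 5 + 1 = 96 bp.

96 bp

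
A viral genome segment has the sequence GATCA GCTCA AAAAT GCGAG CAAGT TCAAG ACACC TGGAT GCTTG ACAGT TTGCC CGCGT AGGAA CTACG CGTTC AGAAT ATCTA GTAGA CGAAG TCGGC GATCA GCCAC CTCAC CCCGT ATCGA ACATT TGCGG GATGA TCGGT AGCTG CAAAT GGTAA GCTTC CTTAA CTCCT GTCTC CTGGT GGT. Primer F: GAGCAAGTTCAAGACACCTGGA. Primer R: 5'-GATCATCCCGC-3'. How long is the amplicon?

125 bp

Scanning the template, GAGCAAGTTCAAGACACCTGGA occurs at positions 18–39; this primer anneals to the bottom strand there with its 3' end pointing downstream.
Reverse complement of the reverse primer: GCGGGATGATC. This occurs on the top strand at positions 132–142.
Amplicon spans positions 18–142: 125 bp.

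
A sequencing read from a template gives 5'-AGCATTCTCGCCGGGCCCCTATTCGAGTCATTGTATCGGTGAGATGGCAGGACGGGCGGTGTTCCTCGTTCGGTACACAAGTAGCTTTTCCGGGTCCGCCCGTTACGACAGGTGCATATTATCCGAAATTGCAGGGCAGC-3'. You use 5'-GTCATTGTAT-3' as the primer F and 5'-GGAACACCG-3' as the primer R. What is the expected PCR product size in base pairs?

39 bp

Scanning the template, GTCATTGTAT occurs at positions 27–36; this primer anneals to the bottom strand there with its 3' end pointing downstream.
The reverse primer's reverse complement is CGGTGTTCC, which matches the template at positions 57–65.
Amplicon spans positions 27–65: 39 bp.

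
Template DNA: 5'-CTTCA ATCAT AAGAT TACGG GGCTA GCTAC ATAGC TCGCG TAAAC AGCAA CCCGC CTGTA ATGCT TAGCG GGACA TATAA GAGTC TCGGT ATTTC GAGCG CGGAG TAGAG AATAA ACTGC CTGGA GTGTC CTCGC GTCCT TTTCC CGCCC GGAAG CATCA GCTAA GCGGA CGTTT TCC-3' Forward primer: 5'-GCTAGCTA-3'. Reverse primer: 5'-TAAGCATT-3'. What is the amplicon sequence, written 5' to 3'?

The forward primer matches the template at positions 22–29.
Taking the reverse complement of TAAGCATT gives AATGCTTA, found at positions 60–67 on the template; the primer anneals here to the top strand with its 3' end pointing upstream.
The product is the template from position 22 through 67 (46 bp).

5'-GCTAGCTACATAGCTCGCGTAAACAGCAACCCGCCTGTAATGCTTA-3'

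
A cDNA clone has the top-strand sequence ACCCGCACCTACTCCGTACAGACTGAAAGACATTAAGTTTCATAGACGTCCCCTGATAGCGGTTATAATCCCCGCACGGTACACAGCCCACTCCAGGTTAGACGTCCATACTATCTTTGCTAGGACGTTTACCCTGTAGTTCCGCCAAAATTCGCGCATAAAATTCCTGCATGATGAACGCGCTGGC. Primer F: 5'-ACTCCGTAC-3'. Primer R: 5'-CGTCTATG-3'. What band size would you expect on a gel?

38 bp

Forward primer ACTCCGTAC is found on the top strand at positions 11–19.
Reverse complement of the reverse primer: CATAGACG. This occurs on the top strand at positions 41–48.
Product length = (reverse-primer end) − (forward-primer start) + 1 = 48 − 11 + 1 = 38 bp.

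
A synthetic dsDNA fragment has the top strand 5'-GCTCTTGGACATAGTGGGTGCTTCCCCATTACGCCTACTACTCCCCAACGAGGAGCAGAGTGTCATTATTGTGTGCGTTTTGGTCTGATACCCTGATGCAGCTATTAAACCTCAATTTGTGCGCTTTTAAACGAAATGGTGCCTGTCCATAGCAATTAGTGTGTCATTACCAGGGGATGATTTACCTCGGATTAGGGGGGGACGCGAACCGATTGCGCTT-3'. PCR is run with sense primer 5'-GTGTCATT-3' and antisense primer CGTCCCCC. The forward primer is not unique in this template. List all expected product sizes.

145 bp, 44 bp

The forward primer GTGTCATT matches the top strand at positions 60–67, 161–168.
The reverse primer's reverse complement is GGGGGACG, matching at positions 197–204.
Each forward site pairs with the reverse site to give a product ending at position 204: sizes 145, 44 bp.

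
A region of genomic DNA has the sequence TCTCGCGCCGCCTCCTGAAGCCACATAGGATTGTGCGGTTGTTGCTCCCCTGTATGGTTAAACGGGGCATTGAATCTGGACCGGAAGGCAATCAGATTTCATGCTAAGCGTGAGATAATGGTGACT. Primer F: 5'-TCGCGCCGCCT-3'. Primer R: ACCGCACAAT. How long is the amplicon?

37 bp

The forward primer matches the template at positions 3–13.
Taking the reverse complement of ACCGCACAAT gives ATTGTGCGGT, found at positions 30–39 on the template; the primer anneals here to the top strand with its 3' end pointing upstream.
Amplicon spans positions 3–39: 37 bp.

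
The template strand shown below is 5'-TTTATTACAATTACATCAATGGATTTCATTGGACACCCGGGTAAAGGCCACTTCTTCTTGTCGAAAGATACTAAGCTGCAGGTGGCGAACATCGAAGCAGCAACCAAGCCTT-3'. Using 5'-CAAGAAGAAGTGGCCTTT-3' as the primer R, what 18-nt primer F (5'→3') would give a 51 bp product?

The reverse primer's reverse complement AAAGGCCACTTCTTCTTG matches the template at positions 43–60, so the product ends at position 60.
A 51 bp product then starts at position 60 − 51 + 1 = 10.
The forward primer is identical to the top strand there: ATTACATCAATGGATTTC.

5'-ATTACATCAATGGATTTC-3'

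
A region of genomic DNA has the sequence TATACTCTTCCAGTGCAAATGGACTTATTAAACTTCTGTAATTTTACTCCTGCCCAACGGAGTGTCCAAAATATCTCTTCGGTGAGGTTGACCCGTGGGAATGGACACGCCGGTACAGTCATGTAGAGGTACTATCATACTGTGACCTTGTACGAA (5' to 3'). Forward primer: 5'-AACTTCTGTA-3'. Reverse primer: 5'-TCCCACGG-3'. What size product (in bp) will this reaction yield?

70 bp

The forward primer matches the template at positions 31–40.
Taking the reverse complement of TCCCACGG gives CCGTGGGA, found at positions 93–100 on the template; the primer anneals here to the top strand with its 3' end pointing upstream.
The product runs from position 31 to position 100, so its length is 100 − 31 + 1 = 70 bp.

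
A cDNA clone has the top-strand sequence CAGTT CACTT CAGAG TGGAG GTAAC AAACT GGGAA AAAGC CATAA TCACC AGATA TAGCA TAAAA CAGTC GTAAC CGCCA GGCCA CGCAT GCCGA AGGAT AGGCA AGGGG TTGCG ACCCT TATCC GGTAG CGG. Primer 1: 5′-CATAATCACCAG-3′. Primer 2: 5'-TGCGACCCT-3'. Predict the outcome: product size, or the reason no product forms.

Primer 1 (CATAATCACCAG) matches the top strand at positions 41–52 (3' end points downstream).
Primer 2 (TGCGACCCT) also matches the top strand directly, at positions 112–120 — its reverse complement AGGGTCGCA is not present.
Both primers anneal to the bottom strand with 3' ends pointing the same way, so neither can prime synthesis back toward the other.

No product — both primers anneal to the same strand and extend in the same direction.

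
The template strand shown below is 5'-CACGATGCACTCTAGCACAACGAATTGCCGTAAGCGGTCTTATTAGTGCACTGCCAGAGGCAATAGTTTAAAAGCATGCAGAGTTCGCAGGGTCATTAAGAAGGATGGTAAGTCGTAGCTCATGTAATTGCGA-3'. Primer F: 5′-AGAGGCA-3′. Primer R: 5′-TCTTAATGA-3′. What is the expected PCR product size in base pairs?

46 bp

Forward primer AGAGGCA is found on the top strand at positions 56–62.
Reverse complement of the reverse primer: TCATTAAGA. This occurs on the top strand at positions 93–101.
The product runs from position 56 to position 101, so its length is 101 − 56 + 1 = 46 bp.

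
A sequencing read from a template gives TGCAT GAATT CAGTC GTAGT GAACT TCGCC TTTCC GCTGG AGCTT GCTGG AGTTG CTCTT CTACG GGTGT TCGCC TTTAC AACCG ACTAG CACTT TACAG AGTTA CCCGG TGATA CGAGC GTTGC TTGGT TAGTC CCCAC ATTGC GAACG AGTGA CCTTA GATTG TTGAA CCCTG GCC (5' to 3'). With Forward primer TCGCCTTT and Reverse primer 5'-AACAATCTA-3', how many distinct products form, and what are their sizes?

The forward primer TCGCCTTT matches the top strand at positions 26–33, 71–78.
The reverse primer's reverse complement is TAGATTGTT, matching at positions 159–167.
Each forward site pairs with the reverse site to give a product ending at position 167: sizes 142, 97 bp.

Two products: 142 bp, 97 bp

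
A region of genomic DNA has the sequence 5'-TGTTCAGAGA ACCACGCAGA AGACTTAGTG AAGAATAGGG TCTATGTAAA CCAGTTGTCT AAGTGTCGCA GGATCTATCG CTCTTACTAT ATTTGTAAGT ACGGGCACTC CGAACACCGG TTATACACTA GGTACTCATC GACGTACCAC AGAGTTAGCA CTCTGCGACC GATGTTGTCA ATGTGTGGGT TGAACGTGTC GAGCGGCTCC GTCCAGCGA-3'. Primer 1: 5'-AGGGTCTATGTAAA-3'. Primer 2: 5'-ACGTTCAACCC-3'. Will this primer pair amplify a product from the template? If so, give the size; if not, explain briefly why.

Primer 1 (AGGGTCTATGTAAA) matches the top strand at positions 37–50; it acts as a forward primer.
Primer 2's reverse complement is GGGTTGAACGT, matching the top strand at positions 187–197; it acts as a reverse primer.
The 3' ends face each other across positions 37–197, giving a 161 bp product.

Yes — a 161 bp product.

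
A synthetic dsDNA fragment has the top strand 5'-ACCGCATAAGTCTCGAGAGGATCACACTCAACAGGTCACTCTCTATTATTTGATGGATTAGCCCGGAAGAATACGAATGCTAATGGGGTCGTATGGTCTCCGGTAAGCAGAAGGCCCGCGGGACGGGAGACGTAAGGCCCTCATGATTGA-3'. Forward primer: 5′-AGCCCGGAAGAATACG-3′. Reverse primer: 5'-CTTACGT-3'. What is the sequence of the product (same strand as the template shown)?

5'-AGCCCGGAAGAATACGAATGCTAATGGGGTCGTATGGTCTCCGGTAAGCAGAAGGCCCGCGGGACGGGAGACGTAAG-3'

Forward primer AGCCCGGAAGAATACG is found on the top strand at positions 60–75.
Reverse complement of the reverse primer: ACGTAAG. This occurs on the top strand at positions 130–136.
The product is the template from position 60 through 136 (77 bp).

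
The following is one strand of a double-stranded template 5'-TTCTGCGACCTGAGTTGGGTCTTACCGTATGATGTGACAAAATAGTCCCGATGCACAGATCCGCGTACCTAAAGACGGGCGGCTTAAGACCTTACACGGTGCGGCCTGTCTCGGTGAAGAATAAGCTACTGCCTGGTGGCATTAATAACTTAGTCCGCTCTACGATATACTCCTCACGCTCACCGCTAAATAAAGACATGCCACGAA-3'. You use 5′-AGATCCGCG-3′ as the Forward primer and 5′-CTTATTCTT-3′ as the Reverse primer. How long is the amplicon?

The forward primer matches the template at positions 57–65.
The reverse primer's reverse complement is AAGAATAAG, which matches the template at positions 117–125.
The product runs from position 57 to position 125, so its length is 125 − 57 + 1 = 69 bp.

69 bp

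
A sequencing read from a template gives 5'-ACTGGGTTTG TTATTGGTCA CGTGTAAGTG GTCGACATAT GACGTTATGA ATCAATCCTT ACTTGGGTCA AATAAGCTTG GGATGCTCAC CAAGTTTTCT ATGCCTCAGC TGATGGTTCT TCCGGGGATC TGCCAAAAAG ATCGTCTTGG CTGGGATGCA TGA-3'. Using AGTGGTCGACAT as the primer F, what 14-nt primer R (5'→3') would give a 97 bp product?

The forward primer binds at positions 27–38, so a 97 bp product ends at position 27 + 97 − 1 = 123.
The reverse primer anneals to the top strand over positions 110–123, i.e. to CTGATGGTTCTTCC.
Its sequence written 5'→3' is the reverse complement: GGAAGAACCATCAG.

5'-GGAAGAACCATCAG-3'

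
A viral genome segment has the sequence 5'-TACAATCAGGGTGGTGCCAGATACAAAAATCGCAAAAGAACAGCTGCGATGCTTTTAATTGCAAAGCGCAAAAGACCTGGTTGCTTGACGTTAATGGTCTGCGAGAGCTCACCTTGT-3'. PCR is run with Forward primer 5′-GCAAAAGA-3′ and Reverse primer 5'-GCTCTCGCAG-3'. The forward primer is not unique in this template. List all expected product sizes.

77 bp, 41 bp

The forward primer GCAAAAGA matches the top strand at positions 32–39, 68–75.
The reverse primer's reverse complement is CTGCGAGAGC, matching at positions 99–108.
Each forward site pairs with the reverse site to give a product ending at position 108: sizes 77, 41 bp.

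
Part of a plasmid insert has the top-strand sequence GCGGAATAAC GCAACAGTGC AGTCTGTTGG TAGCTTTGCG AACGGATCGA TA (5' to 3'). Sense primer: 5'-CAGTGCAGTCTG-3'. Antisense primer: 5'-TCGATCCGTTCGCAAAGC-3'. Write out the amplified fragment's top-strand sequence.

Forward primer CAGTGCAGTCTG is found on the top strand at positions 15–26.
Reverse complement of the reverse primer: GCTTTGCGAACGGATCGA. This occurs on the top strand at positions 33–50.
The product is the template from position 15 through 50 (36 bp).

5'-CAGTGCAGTCTGTTGGTAGCTTTGCGAACGGATCGA-3'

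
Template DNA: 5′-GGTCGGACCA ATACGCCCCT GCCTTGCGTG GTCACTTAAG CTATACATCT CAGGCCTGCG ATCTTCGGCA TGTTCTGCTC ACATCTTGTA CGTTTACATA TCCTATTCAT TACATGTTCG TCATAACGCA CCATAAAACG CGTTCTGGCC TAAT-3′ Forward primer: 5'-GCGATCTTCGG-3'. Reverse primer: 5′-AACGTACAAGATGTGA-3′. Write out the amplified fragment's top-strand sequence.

5'-GCGATCTTCGGCATGTTCTGCTCACATCTTGTACGTT-3'

Forward primer GCGATCTTCGG is found on the top strand at positions 58–68.
Taking the reverse complement of AACGTACAAGATGTGA gives TCACATCTTGTACGTT, found at positions 79–94 on the template; the primer anneals here to the top strand with its 3' end pointing upstream.
The product is the template from position 58 through 94 (37 bp).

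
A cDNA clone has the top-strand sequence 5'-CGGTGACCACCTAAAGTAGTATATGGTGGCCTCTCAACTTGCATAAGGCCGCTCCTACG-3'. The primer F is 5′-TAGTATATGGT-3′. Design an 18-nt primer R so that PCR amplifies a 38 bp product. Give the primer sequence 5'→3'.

The forward primer binds at positions 17–27, so a 38 bp product ends at position 17 + 38 − 1 = 54.
The reverse primer anneals to the top strand over positions 37–54, i.e. to ACTTGCATAAGGCCGCTC.
Its sequence written 5'→3' is the reverse complement: GAGCGGCCTTATGCAAGT.

5'-GAGCGGCCTTATGCAAGT-3'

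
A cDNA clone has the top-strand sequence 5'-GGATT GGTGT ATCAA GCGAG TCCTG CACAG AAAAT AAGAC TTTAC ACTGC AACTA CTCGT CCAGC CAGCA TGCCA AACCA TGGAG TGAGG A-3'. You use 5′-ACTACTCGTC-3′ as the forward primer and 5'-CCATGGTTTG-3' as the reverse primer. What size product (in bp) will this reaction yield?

Forward primer ACTACTCGTC is found on the top strand at positions 52–61.
The reverse primer's reverse complement is CAAACCATGG, which matches the template at positions 74–83.
The product runs from position 52 to position 83, so its length is 83 − 52 + 1 = 32 bp.

32 bp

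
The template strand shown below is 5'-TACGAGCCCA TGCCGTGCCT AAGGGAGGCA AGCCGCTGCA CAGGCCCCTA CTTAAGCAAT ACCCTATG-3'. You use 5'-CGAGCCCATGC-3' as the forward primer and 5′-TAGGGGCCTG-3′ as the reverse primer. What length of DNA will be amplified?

48 bp

The forward primer matches the template at positions 3–13.
The reverse primer's reverse complement is CAGGCCCCTA, which matches the template at positions 41–50.
Product length = (reverse-primer end) − (forward-primer start) + 1 = 50 − 3 + 1 = 48 bp.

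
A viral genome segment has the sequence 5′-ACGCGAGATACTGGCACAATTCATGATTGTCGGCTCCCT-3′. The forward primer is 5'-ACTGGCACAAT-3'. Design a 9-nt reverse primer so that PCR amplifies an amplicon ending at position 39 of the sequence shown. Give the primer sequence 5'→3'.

The forward primer binds at positions 10–20; the product's 3' end on the top strand is position 39.
The reverse primer anneals to the top strand over positions 31–39, i.e. to CGGCTCCCT.
Its sequence written 5'→3' is the reverse complement: AGGGAGCCG.

5'-AGGGAGCCG-3'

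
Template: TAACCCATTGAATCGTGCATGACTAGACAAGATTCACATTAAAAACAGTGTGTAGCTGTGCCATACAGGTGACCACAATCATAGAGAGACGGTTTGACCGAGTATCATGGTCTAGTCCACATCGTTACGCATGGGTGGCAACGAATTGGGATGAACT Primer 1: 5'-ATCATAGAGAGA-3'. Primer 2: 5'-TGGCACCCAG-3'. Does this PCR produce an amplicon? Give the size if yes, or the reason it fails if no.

No product — primer 2 has no binding site in the template.

Primer 2 (TGGCACCCAG) does not match the top strand, and its reverse complement CTGGGTGCCA does not match either.
With no annealing site for primer 2, no amplification occurs.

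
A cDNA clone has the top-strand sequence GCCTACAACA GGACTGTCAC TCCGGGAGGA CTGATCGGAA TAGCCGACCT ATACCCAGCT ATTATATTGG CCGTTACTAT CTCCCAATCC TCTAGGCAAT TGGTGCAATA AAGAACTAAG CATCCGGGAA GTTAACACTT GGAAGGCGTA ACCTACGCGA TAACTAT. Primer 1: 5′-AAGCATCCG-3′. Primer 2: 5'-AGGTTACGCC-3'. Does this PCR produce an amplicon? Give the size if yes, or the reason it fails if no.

Yes — a 37 bp product.

Primer 1 (AAGCATCCG) matches the top strand at positions 118–126; it acts as a forward primer.
Primer 2's reverse complement is GGCGTAACCT, matching the top strand at positions 145–154; it acts as a reverse primer.
The 3' ends face each other across positions 118–154, giving a 37 bp product.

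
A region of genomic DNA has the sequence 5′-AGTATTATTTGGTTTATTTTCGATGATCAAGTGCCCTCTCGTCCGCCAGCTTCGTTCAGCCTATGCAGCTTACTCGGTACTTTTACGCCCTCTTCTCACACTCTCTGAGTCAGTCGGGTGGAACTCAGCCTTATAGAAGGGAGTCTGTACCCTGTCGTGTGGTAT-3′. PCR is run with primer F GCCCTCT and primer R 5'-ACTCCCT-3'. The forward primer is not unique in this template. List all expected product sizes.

The forward primer GCCCTCT matches the top strand at positions 33–39, 87–93.
The reverse primer's reverse complement is AGGGAGT, matching at positions 138–144.
Each forward site pairs with the reverse site to give a product ending at position 144: sizes 112, 58 bp.

112 bp, 58 bp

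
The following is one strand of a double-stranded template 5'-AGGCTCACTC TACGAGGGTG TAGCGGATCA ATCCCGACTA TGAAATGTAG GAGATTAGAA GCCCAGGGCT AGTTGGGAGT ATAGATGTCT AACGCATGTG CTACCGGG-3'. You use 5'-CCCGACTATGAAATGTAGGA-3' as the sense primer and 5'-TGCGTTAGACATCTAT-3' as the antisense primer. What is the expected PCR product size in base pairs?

Scanning the template, CCCGACTATGAAATGTAGGA occurs at positions 33–52; this primer anneals to the bottom strand there with its 3' end pointing downstream.
The reverse primer's reverse complement is ATAGATGTCTAACGCA, which matches the template at positions 81–96.
Amplicon spans positions 33–96: 64 bp.

64 bp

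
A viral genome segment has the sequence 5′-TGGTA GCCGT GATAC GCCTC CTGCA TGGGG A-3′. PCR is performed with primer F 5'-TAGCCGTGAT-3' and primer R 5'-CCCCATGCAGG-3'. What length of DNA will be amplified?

The forward primer matches the template at positions 4–13.
The reverse primer's reverse complement is CCTGCATGGGG, which matches the template at positions 20–30.
The product runs from position 4 to position 30, so its length is 30 − 4 + 1 = 27 bp.

27 bp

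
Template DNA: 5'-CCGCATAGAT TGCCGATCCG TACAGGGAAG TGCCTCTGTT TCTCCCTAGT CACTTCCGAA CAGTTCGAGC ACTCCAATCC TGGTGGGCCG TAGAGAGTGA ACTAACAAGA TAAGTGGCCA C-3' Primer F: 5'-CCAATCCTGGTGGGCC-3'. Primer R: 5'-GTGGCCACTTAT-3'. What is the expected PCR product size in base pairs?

48 bp

Forward primer CCAATCCTGGTGGGCC is found on the top strand at positions 74–89.
Reverse complement of the reverse primer: ATAAGTGGCCAC. This occurs on the top strand at positions 110–121.
Amplicon spans positions 74–121: 48 bp.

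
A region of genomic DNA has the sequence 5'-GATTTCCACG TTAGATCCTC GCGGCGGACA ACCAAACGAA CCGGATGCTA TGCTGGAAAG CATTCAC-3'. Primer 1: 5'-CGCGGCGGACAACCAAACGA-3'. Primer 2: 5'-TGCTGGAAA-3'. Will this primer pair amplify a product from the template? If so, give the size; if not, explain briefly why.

Primer 1 (CGCGGCGGACAACCAAACGA) matches the top strand at positions 20–39 (3' end points downstream).
Primer 2 (TGCTGGAAA) also matches the top strand directly, at positions 51–59 — its reverse complement TTTCCAGCA is not present.
Both primers anneal to the bottom strand with 3' ends pointing the same way, so neither can prime synthesis back toward the other.

No product — both primers anneal to the same strand and extend in the same direction.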